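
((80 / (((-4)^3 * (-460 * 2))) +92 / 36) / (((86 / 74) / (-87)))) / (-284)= 18173401 / 26964096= 0.67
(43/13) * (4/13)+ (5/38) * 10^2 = 45518/3211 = 14.18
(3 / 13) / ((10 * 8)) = 3 / 1040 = 0.00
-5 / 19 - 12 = -12.26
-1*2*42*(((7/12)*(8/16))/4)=-49/8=-6.12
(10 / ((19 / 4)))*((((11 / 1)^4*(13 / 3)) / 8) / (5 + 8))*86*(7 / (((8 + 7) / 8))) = 70511056 / 171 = 412345.36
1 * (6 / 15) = 2 / 5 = 0.40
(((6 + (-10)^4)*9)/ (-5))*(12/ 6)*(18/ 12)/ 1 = -270162/ 5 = -54032.40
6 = 6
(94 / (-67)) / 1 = -94 / 67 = -1.40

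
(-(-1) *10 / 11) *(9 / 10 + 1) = 19 / 11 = 1.73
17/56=0.30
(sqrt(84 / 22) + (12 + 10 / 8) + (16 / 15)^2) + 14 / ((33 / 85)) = sqrt(462) / 11 + 499439 / 9900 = 52.40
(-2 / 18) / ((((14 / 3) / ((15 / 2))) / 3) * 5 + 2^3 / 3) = -3 / 100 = -0.03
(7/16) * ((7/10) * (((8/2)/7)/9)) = 7/360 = 0.02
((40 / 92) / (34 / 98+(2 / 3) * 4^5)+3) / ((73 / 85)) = 3.49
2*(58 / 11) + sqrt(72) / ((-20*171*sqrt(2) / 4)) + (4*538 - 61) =6588323 / 3135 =2101.54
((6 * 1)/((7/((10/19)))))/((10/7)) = 6/19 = 0.32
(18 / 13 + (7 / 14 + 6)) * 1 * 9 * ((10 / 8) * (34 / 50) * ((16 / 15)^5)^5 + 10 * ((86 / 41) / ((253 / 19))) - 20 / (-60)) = 80880404265179170654709396557067929 / 184557983375789523124694824218750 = 438.24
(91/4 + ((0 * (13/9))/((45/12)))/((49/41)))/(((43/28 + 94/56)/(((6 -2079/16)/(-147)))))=8593/1440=5.97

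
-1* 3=-3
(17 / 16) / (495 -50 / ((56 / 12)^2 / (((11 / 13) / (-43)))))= 465647 / 216956520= 0.00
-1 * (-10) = 10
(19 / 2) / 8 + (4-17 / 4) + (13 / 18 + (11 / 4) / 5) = 1591 / 720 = 2.21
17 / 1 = 17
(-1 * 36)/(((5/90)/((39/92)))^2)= -1108809/529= -2096.05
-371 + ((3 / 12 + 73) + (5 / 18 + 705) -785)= -13589 / 36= -377.47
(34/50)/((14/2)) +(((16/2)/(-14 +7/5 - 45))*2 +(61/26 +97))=2030414/20475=99.17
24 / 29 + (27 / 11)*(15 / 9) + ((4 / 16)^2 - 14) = -46033 / 5104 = -9.02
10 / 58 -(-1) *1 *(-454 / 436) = -5493 / 6322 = -0.87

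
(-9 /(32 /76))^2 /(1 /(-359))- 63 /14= -10497807 /64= -164028.23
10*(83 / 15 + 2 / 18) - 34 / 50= 12547 / 225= 55.76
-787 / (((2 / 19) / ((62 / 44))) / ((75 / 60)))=-2317715 / 176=-13168.84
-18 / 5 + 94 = 452 / 5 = 90.40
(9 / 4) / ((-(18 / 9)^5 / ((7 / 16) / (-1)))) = 63 / 2048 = 0.03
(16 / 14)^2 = 64 / 49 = 1.31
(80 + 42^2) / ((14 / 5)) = 4610 / 7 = 658.57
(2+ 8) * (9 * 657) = 59130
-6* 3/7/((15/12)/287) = -2952/5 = -590.40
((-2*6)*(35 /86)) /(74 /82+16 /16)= -2.57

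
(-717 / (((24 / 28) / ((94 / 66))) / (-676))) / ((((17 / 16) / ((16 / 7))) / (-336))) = -108860530688 / 187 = -582141875.34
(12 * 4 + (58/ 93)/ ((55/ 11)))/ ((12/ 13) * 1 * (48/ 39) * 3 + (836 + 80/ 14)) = 13236587/ 232448850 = 0.06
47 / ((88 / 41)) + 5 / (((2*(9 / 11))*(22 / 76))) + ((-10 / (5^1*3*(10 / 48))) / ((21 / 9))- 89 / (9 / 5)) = -509011 / 27720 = -18.36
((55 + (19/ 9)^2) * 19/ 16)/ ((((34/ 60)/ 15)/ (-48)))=-4575200/ 51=-89709.80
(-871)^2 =758641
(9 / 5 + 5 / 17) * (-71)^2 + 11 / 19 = 17049597 / 1615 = 10557.03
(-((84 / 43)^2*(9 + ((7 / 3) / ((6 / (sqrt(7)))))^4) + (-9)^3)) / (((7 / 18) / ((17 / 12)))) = 2514.95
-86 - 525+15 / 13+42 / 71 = -562342 / 923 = -609.25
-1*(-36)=36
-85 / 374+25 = 545 / 22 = 24.77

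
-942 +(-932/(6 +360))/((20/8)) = -862862/915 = -943.02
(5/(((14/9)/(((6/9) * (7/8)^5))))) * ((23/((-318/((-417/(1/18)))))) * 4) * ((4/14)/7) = 21148155/217088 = 97.42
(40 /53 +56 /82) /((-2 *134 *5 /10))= -1562 /145591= -0.01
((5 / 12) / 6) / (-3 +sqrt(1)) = -5 / 144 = -0.03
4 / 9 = 0.44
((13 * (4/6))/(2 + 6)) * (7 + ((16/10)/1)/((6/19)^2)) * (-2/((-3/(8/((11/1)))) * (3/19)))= 76.66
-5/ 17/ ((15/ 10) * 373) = -10/ 19023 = -0.00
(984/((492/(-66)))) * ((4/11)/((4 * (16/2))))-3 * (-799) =4791/2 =2395.50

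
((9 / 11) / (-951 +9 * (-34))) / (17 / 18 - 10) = 54 / 751267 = 0.00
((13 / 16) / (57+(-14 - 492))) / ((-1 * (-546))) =-1 / 301728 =-0.00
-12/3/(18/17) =-34/9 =-3.78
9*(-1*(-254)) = 2286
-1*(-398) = 398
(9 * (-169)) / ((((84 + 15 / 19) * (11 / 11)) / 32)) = -102752 / 179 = -574.03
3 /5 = 0.60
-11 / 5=-2.20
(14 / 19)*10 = 140 / 19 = 7.37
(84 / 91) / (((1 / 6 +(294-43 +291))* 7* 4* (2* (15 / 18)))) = 54 / 1480115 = 0.00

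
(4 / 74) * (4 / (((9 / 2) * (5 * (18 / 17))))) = 136 / 14985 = 0.01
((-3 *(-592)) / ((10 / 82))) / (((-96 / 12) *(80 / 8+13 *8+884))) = -4551 / 2495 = -1.82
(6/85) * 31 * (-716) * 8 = -1065408/85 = -12534.21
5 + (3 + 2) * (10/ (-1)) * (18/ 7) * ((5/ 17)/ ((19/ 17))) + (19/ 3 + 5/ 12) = -11749/ 532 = -22.08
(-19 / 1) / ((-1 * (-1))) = -19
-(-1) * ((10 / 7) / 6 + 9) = 194 / 21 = 9.24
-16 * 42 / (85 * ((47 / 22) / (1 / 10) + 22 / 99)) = -66528 / 181645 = -0.37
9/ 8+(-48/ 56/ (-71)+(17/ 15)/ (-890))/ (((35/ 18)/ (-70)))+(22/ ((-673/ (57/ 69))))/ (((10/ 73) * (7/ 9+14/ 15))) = 12148778769/ 19562360200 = 0.62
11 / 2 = 5.50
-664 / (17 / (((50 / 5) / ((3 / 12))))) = -26560 / 17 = -1562.35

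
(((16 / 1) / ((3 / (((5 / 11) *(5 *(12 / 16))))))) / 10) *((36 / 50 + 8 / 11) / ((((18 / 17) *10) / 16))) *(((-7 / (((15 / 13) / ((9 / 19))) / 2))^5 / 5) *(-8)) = 2334708537982119936 / 117034366796875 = 19948.91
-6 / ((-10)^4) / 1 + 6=29997 / 5000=6.00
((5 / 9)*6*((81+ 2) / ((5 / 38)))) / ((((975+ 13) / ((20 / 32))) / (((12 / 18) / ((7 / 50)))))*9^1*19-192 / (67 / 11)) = 13207375 / 356366754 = 0.04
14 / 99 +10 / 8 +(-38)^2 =572375 / 396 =1445.39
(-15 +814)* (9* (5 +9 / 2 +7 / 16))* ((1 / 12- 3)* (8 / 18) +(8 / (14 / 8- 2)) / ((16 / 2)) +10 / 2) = -42347 / 2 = -21173.50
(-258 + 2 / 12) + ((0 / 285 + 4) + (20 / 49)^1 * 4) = -74147 / 294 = -252.20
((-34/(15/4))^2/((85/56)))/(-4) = -13.54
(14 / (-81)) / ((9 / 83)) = -1162 / 729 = -1.59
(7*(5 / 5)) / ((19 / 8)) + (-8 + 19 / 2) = 169 / 38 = 4.45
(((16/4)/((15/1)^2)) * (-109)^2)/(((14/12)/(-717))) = -22716472/175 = -129808.41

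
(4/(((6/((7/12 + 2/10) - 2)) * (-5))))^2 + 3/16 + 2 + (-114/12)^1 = -5901809/810000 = -7.29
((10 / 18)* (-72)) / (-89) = 40 / 89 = 0.45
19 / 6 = 3.17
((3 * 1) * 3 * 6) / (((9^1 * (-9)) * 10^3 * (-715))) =1 / 1072500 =0.00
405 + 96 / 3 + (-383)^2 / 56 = 171161 / 56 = 3056.45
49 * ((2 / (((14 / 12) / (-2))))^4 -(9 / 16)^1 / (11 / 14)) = 29045025 / 4312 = 6735.86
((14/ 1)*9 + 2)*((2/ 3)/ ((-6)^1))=-128/ 9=-14.22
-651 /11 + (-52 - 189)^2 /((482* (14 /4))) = -1906 /77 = -24.75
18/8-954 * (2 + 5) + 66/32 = -106779/16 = -6673.69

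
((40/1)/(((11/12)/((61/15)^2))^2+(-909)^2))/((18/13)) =57598698560/1647439976139849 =0.00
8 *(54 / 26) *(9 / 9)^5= 216 / 13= 16.62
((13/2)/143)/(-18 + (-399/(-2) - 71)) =1/2431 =0.00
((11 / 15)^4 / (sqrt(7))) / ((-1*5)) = -14641*sqrt(7) / 1771875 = -0.02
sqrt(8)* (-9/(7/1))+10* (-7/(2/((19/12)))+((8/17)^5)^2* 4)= -1340120547723065/24191926805388-18* sqrt(2)/7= -59.03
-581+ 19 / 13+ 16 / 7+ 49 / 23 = -1203731 / 2093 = -575.12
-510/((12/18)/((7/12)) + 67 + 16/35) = -2550/343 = -7.43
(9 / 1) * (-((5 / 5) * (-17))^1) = 153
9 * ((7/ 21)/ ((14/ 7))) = 3/ 2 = 1.50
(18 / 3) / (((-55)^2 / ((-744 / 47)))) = -4464 / 142175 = -0.03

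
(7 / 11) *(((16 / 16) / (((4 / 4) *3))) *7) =49 / 33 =1.48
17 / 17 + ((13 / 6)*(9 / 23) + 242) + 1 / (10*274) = 243.85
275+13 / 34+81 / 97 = 910965 / 3298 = 276.22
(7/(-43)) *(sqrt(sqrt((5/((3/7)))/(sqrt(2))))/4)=-7 *2^(7/8) *3^(3/4) *35^(1/4)/1032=-0.07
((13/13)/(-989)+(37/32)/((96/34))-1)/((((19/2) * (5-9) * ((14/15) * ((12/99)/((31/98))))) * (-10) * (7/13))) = -0.01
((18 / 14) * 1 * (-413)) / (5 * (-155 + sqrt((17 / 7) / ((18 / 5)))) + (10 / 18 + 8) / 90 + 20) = 290324250 * sqrt(1190) / 2617217151853 + 108294386130 / 153953950109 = 0.71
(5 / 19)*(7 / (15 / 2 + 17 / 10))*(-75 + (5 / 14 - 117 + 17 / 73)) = -4890525 / 127604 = -38.33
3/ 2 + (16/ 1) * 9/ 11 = 321/ 22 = 14.59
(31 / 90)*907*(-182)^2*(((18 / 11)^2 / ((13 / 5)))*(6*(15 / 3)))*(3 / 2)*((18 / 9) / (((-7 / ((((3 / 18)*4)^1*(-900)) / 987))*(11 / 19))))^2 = 68404477190400000 / 1584756481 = 43164030.57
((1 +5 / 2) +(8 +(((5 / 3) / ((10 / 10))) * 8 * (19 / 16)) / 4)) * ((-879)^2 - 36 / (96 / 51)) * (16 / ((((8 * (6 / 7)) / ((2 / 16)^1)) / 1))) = 1783554675 / 512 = 3483505.22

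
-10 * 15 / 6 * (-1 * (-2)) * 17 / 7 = -850 / 7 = -121.43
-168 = -168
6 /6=1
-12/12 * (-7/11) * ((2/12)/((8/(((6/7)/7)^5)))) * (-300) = -48600/443889677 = -0.00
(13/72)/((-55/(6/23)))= -13/15180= -0.00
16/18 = 8/9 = 0.89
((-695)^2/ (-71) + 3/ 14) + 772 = -5994769/ 994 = -6030.95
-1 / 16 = -0.06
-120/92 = -30/23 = -1.30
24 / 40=3 / 5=0.60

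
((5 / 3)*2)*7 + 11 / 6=151 / 6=25.17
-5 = -5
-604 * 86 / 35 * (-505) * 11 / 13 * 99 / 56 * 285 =203535194445 / 637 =319521498.34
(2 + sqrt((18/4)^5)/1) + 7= 9 + 243 *sqrt(2)/8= 51.96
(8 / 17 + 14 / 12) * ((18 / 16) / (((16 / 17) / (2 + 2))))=501 / 64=7.83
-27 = -27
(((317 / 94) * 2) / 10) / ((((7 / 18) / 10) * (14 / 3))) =8559 / 2303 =3.72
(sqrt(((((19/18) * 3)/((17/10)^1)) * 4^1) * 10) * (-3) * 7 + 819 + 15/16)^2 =3068840337/4352 - 459165 * sqrt(1938)/68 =407896.14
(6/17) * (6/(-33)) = -12/187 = -0.06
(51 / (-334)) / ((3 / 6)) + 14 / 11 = 1777 / 1837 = 0.97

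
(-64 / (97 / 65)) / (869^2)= -4160 / 73250617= -0.00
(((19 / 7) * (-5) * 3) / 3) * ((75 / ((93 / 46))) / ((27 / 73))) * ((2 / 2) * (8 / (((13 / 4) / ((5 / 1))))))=-1276040000 / 76167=-16753.19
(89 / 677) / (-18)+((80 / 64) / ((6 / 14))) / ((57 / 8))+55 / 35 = 3198497 / 1620738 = 1.97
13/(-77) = -13/77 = -0.17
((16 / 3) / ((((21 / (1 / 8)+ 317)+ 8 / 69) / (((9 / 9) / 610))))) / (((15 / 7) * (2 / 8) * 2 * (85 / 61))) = 2576 / 213390375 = 0.00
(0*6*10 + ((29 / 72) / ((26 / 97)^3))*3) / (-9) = -26467517 / 3796416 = -6.97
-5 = -5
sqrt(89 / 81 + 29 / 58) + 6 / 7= 6 / 7 + sqrt(518) / 18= 2.12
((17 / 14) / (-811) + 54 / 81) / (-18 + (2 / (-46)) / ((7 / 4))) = -521111 / 14121132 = -0.04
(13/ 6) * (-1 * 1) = -13/ 6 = -2.17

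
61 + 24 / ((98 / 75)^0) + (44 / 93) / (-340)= 671914 / 7905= 85.00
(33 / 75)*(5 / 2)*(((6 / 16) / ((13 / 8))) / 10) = 0.03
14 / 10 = 1.40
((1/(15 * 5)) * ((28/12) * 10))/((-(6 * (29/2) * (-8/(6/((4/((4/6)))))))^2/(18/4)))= -7/2422080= -0.00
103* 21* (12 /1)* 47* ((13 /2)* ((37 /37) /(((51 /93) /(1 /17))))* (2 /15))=163877532 /1445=113410.06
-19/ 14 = -1.36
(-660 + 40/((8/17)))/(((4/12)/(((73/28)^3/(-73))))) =9192525/21952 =418.76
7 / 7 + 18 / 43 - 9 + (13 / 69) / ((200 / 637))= -4142717 / 593400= -6.98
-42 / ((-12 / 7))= 49 / 2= 24.50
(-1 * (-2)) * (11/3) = 22/3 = 7.33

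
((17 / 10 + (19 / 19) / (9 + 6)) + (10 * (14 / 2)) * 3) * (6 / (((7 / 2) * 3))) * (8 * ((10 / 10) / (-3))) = -101648 / 315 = -322.69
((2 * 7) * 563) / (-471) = -7882 / 471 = -16.73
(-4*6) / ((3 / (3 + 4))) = -56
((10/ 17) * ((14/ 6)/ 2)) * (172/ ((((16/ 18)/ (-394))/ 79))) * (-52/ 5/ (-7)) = -104396604/ 17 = -6140976.71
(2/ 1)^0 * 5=5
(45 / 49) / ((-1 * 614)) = -45 / 30086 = -0.00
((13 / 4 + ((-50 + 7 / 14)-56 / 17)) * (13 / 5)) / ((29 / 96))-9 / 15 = -1052607 / 2465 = -427.02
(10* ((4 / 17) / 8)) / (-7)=-5 / 119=-0.04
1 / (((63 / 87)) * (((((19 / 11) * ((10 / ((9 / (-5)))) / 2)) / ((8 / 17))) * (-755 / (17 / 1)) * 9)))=2552 / 7531125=0.00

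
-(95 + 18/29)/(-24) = 2773/696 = 3.98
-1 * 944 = -944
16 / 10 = 8 / 5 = 1.60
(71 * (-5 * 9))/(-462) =1065/154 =6.92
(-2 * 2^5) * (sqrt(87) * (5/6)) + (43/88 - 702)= -61733/88 - 160 * sqrt(87)/3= -1198.97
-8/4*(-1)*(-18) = -36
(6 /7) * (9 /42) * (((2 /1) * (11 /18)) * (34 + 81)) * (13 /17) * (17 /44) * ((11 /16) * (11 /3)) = 180895 /9408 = 19.23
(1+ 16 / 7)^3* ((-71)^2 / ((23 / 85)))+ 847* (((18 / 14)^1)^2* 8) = 230510557 / 343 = 672042.44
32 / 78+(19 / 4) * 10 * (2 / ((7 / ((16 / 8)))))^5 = 2165872 / 655473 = 3.30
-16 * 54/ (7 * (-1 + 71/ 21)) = -1296/ 25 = -51.84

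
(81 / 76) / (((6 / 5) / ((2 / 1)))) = 135 / 76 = 1.78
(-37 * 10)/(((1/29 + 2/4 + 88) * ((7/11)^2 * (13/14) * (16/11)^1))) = -1428163/186914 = -7.64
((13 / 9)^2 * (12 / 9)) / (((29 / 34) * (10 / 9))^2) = 195364 / 63075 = 3.10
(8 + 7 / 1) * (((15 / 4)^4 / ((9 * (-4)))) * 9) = -759375 / 1024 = -741.58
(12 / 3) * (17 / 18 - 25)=-866 / 9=-96.22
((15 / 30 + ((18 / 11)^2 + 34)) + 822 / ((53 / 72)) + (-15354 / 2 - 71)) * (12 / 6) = -84576479 / 6413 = -13188.29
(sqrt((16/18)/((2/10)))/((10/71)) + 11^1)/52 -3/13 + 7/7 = 71 * sqrt(10)/780 + 51/52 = 1.27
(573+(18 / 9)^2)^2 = 332929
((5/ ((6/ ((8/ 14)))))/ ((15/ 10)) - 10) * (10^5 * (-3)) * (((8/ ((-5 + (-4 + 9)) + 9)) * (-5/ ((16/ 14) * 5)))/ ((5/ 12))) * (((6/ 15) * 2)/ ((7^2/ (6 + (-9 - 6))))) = 39040000/ 49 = 796734.69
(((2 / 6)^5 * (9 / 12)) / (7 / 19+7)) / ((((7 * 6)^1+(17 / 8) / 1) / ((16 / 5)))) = 152 / 5003775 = 0.00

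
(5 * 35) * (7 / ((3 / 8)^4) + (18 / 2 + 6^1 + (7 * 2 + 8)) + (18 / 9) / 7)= 5546125 / 81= 68470.68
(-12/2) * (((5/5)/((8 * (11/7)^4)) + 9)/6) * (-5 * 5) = 26413825/117128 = 225.51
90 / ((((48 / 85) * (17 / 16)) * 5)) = 30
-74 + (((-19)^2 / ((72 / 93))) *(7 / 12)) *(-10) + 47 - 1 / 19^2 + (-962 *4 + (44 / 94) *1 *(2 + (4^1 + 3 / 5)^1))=-80528820431 / 12216240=-6591.95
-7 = -7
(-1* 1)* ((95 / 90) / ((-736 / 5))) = 95 / 13248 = 0.01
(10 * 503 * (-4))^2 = 404814400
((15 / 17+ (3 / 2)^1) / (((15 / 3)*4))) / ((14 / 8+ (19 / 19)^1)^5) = 10368 / 13689335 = 0.00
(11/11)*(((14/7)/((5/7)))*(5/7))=2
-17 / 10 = -1.70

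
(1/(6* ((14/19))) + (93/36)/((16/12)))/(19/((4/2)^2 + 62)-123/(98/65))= -55979/2103232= -0.03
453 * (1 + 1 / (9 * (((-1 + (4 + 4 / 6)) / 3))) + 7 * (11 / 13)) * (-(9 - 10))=454359 / 143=3177.34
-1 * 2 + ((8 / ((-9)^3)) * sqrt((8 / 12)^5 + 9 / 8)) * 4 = -2 - 8 * sqrt(14658) / 19683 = -2.05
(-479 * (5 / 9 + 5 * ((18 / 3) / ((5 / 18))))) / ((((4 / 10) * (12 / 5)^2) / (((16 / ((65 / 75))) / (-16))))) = 292489375 / 11232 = 26040.72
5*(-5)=-25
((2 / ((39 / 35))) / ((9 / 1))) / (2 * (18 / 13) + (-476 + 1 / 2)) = -140 / 331857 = -0.00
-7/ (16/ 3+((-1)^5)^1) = -21/ 13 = -1.62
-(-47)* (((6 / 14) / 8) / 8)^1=141 / 448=0.31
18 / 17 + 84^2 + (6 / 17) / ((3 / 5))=119980 / 17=7057.65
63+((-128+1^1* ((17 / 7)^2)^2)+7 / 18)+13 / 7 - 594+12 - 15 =-27009869 / 43218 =-624.97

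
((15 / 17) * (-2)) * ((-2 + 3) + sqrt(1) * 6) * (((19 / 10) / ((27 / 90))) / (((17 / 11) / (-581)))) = 8500030 / 289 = 29411.87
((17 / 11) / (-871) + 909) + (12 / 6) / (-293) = 2551750654 / 2807233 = 908.99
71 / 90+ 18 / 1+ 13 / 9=607 / 30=20.23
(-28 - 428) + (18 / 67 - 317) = -51773 / 67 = -772.73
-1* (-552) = 552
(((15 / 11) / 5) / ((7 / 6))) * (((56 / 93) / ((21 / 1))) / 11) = 16 / 26257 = 0.00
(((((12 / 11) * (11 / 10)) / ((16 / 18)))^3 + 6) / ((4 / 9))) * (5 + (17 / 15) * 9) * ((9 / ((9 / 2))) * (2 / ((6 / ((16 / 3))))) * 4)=2571954 / 625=4115.13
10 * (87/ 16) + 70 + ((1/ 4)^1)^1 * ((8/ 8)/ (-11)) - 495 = -32617/ 88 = -370.65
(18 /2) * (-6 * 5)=-270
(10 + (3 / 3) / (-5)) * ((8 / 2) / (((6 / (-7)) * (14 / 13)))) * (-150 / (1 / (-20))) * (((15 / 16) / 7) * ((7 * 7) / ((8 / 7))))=-11704875 / 16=-731554.69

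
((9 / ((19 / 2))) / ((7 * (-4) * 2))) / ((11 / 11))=-9 / 532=-0.02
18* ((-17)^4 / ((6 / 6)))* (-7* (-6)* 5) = 315709380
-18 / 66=-0.27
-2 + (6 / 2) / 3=-1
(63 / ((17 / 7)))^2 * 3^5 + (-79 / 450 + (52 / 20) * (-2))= 21265798259 / 130050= 163520.17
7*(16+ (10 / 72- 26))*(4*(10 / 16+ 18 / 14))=-37985 / 72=-527.57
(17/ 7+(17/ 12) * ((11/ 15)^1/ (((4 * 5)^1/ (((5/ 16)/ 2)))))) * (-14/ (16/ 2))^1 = -392989/ 92160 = -4.26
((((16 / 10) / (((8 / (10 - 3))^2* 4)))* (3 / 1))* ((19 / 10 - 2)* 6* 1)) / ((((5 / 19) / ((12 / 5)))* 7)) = -3591 / 5000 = -0.72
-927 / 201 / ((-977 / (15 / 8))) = 4635 / 523672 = 0.01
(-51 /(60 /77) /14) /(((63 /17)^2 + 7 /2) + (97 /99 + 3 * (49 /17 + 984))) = -5350257 /3409127020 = -0.00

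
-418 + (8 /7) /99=-289666 /693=-417.99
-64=-64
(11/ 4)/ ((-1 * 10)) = -11/ 40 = -0.28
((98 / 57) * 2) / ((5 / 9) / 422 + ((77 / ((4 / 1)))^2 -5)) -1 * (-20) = 4222755668 / 211038529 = 20.01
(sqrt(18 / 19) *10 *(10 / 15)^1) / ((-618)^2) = 5 *sqrt(38) / 1814139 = 0.00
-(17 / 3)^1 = -17 / 3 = -5.67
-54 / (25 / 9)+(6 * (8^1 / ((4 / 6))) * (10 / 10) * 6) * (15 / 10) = 15714 / 25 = 628.56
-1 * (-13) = 13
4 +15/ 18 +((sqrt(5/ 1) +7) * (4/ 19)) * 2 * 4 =32 * sqrt(5)/ 19 +1895/ 114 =20.39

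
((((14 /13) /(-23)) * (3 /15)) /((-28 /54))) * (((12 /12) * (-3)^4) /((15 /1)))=729 /7475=0.10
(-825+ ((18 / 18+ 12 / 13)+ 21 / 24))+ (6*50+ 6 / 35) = -1900191 / 3640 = -522.03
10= 10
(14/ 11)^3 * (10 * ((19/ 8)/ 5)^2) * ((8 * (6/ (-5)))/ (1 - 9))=5.58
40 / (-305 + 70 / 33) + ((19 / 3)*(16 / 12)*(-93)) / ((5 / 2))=-9423248 / 29985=-314.27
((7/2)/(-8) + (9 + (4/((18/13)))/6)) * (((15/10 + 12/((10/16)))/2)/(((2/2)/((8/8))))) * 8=89861/120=748.84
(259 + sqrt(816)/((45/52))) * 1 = 208 * sqrt(51)/45 + 259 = 292.01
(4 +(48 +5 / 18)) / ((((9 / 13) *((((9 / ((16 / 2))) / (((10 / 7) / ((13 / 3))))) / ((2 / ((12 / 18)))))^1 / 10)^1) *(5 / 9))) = 75280 / 63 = 1194.92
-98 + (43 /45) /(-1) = -4453 /45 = -98.96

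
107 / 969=0.11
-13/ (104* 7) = -1/ 56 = -0.02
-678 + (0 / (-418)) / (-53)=-678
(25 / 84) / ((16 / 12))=25 / 112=0.22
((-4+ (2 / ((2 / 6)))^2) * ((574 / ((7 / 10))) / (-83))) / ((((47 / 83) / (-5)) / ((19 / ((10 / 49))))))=12214720 / 47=259887.66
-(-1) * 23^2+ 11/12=6359/12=529.92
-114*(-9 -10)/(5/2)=4332/5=866.40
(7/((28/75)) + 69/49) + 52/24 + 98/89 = 1225927/52332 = 23.43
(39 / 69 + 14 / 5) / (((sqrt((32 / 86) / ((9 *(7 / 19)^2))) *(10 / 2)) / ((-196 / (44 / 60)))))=-325.94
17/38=0.45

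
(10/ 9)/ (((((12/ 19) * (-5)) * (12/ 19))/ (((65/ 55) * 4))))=-4693/ 1782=-2.63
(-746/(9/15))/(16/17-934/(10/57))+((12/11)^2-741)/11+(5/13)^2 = -20417697363292/305316227931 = -66.87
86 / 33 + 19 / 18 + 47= 10031 / 198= 50.66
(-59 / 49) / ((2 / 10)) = -295 / 49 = -6.02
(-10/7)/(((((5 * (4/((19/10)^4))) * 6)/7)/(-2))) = 130321/60000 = 2.17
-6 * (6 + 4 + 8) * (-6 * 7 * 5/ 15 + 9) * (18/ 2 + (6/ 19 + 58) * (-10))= -5890860/ 19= -310045.26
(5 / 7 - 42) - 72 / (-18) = -261 / 7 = -37.29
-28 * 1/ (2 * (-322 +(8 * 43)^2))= -7/ 59007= -0.00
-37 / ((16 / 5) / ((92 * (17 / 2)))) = -72335 / 8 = -9041.88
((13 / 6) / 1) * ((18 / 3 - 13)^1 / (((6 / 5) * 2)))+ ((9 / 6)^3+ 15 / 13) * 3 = 3401 / 468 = 7.27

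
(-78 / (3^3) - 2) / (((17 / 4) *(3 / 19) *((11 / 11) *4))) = -1.82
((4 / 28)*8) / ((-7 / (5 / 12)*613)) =-10 / 90111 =-0.00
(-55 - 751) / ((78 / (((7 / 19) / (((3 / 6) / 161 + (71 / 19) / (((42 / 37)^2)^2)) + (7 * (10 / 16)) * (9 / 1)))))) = -5176824912 / 56607292039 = -0.09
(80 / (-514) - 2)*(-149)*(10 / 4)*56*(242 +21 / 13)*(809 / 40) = 221556342.36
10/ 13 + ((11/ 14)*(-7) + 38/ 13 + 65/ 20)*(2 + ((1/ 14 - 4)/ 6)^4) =828122405/ 369847296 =2.24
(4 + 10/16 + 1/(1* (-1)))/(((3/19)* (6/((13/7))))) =7163/1008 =7.11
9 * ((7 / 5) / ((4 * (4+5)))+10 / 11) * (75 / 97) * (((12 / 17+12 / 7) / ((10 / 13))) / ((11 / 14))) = 5270616 / 199529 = 26.42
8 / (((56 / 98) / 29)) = 406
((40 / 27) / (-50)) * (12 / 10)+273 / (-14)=-8791 / 450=-19.54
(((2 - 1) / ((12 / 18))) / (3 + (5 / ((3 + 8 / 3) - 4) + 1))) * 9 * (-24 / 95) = -324 / 665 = -0.49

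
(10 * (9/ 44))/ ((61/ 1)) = 45/ 1342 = 0.03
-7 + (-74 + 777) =696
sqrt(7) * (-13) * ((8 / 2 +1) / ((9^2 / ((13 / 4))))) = -845 * sqrt(7) / 324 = -6.90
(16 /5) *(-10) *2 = -64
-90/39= -2.31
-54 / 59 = -0.92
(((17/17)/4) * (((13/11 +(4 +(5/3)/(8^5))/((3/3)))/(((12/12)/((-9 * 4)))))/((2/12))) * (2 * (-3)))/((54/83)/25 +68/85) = 313929532575/154451968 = 2032.54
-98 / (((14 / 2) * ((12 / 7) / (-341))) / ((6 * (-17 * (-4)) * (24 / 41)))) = 27269088 / 41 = 665099.71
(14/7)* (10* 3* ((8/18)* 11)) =880/3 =293.33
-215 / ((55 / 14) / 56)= -33712 / 11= -3064.73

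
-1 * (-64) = 64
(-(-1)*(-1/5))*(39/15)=-13/25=-0.52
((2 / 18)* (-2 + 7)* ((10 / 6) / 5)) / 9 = 5 / 243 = 0.02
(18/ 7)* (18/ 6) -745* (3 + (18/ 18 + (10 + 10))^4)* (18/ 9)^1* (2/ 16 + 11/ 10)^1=-2484873393/ 7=-354981913.29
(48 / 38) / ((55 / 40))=192 / 209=0.92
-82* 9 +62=-676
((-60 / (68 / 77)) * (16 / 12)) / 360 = -0.25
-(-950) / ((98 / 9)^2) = 38475 / 4802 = 8.01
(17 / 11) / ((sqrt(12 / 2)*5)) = 17*sqrt(6) / 330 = 0.13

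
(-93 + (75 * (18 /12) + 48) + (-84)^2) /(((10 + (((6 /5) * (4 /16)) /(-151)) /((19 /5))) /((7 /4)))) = 286122501 /229508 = 1246.68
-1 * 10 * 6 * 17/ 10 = -102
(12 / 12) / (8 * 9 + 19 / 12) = 12 / 883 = 0.01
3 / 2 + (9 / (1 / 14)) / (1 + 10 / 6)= 48.75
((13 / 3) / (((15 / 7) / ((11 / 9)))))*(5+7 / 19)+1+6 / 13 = 491177 / 33345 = 14.73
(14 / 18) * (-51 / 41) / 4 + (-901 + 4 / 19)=-8422841 / 9348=-901.03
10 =10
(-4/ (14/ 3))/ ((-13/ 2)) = 12/ 91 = 0.13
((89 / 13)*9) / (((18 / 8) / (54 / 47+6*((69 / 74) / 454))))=163194138 / 5131789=31.80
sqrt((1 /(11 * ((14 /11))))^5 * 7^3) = sqrt(2) /56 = 0.03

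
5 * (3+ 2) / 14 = 25 / 14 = 1.79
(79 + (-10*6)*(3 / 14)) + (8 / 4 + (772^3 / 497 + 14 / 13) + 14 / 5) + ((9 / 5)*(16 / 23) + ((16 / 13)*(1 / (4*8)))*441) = 1375832037197 / 1486030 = 925844.05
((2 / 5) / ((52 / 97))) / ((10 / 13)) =97 / 100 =0.97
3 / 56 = 0.05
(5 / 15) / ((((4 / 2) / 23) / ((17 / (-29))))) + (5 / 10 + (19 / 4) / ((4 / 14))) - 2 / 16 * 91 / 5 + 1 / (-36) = 32821 / 2610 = 12.58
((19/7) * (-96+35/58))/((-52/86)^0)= -105127/406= -258.93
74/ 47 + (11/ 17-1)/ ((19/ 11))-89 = -87.63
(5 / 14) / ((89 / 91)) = 65 / 178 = 0.37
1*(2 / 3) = 2 / 3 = 0.67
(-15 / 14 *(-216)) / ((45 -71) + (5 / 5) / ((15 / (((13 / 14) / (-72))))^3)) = -799967508480000 / 89872892930197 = -8.90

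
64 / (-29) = -64 / 29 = -2.21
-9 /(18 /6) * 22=-66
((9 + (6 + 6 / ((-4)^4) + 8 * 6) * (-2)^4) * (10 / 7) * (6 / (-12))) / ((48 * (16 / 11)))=-128095 / 14336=-8.94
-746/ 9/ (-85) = 746/ 765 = 0.98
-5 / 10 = -1 / 2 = -0.50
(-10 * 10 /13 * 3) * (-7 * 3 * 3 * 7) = 132300 /13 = 10176.92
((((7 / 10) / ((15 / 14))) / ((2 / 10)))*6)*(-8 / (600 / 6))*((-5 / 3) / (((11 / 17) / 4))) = 13328 / 825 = 16.16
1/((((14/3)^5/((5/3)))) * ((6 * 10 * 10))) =27/21512960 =0.00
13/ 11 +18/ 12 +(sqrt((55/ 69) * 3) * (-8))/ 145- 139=-2999/ 22- 8 * sqrt(1265)/ 3335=-136.40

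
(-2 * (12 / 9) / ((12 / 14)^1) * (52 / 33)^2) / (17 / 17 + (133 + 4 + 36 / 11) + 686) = -208 / 22275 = -0.01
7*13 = 91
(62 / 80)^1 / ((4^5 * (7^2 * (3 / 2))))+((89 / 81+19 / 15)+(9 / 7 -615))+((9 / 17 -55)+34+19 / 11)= -630.09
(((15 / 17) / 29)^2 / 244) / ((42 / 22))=825 / 415127692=0.00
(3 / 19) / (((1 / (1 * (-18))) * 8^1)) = -27 / 76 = -0.36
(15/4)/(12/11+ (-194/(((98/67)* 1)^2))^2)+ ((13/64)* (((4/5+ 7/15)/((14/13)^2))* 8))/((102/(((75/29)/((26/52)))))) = 437563997116208185/4837346679201776544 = 0.09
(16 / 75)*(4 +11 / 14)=536 / 525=1.02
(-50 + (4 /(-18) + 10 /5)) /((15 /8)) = -3472 /135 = -25.72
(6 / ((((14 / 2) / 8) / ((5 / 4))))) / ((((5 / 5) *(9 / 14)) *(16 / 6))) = 5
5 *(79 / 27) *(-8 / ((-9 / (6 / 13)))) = 6.00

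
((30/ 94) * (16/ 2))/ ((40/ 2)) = 0.13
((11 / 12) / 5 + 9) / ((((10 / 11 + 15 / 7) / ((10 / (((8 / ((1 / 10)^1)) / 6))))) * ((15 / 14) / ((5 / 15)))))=296989 / 423000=0.70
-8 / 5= -1.60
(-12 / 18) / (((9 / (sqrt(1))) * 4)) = -1 / 54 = -0.02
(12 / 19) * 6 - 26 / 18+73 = 12884 / 171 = 75.35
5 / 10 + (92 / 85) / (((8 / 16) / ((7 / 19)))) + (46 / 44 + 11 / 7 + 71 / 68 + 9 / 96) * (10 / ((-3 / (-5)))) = 381282593 / 5969040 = 63.88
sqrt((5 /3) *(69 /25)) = sqrt(115) /5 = 2.14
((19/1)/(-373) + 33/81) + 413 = 4162913/10071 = 413.36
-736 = -736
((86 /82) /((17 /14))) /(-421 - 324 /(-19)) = -11438 /5349475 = -0.00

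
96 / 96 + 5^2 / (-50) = 1 / 2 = 0.50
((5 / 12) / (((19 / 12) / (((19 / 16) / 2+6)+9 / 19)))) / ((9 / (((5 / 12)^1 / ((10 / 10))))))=107425 / 1247616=0.09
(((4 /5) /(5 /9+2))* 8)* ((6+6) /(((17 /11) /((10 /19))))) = 76032 /7429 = 10.23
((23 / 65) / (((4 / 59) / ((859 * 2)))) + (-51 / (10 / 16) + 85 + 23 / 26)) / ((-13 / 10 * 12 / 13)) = -7475.77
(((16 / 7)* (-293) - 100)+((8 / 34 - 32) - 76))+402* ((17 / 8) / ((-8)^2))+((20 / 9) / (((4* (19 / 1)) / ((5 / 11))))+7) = -49115250169 / 57302784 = -857.12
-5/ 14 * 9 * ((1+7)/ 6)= -30/ 7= -4.29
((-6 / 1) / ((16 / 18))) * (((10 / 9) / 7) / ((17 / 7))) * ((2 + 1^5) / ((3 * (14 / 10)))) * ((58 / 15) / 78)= -145 / 9282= -0.02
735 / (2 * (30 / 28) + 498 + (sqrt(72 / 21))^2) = 343 / 235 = 1.46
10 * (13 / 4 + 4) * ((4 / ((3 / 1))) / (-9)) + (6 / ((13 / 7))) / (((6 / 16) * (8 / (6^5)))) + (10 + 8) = 8381.41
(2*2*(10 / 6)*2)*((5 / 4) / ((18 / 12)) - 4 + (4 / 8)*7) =40 / 9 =4.44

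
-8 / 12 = -2 / 3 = -0.67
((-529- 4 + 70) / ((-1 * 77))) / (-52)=-463 / 4004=-0.12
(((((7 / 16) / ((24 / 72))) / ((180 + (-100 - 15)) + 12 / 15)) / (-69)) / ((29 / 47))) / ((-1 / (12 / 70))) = 3 / 37352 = 0.00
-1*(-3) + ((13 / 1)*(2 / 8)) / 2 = 37 / 8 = 4.62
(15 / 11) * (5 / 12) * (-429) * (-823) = 802425 / 4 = 200606.25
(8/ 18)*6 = 8/ 3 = 2.67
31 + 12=43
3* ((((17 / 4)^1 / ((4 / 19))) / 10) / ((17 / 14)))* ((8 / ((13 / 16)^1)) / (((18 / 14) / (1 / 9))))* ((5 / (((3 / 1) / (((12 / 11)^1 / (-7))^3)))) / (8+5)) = -9728 / 4723719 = -0.00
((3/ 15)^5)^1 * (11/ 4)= 11/ 12500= 0.00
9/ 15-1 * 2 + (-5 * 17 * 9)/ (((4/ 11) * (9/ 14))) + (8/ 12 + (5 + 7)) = -97837/ 30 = -3261.23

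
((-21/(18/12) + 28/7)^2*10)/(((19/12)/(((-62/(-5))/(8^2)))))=2325/19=122.37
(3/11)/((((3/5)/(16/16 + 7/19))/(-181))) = -23530/209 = -112.58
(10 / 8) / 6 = 5 / 24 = 0.21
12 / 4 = 3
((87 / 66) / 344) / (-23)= -29 / 174064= -0.00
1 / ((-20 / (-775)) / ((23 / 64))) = 3565 / 256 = 13.93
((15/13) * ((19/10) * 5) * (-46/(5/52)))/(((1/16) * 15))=-27968/5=-5593.60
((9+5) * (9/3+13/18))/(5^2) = 469/225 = 2.08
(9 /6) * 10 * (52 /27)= 260 /9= 28.89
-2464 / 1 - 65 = -2529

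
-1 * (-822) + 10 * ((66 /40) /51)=27959 /34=822.32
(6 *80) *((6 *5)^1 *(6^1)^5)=111974400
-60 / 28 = -15 / 7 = -2.14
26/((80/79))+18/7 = 28.25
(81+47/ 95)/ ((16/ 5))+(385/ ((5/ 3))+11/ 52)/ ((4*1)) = 329083/ 3952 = 83.27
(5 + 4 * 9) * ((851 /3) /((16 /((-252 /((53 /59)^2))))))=-226999.55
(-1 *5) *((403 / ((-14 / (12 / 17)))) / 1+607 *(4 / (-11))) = 1577650 / 1309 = 1205.23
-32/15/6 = -16/45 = -0.36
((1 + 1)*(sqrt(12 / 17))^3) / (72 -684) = -4*sqrt(51) / 14739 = -0.00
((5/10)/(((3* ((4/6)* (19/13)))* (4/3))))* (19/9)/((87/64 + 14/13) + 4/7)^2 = 27559168/920535867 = 0.03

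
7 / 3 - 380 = -1133 / 3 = -377.67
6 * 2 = 12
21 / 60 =7 / 20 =0.35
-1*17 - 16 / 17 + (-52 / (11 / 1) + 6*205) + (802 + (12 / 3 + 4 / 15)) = 5648143 / 2805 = 2013.60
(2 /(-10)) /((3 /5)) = -1 /3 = -0.33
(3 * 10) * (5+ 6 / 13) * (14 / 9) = 9940 / 39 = 254.87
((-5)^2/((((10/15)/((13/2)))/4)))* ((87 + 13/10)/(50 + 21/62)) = 5337735/3121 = 1710.26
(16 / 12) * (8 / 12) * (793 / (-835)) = -6344 / 7515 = -0.84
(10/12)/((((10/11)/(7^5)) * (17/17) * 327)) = 184877/3924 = 47.11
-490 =-490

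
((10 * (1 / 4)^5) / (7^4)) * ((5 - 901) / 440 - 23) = -1377 / 13522432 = -0.00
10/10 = 1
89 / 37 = 2.41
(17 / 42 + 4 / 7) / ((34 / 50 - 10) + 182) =1025 / 181314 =0.01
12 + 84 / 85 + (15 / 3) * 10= 5354 / 85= 62.99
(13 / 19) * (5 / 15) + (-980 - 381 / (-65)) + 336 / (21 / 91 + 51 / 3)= -7072181 / 7410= -954.41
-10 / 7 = -1.43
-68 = -68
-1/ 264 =-0.00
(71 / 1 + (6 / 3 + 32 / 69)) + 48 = 8381 / 69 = 121.46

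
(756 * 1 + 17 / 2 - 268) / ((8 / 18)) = 8937 / 8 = 1117.12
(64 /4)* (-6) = -96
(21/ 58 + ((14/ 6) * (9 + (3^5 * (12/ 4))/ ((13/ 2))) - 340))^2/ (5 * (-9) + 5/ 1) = -81.07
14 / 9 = 1.56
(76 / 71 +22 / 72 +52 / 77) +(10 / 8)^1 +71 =3655847 / 49203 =74.30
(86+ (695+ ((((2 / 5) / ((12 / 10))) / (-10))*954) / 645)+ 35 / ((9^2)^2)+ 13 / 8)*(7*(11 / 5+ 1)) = 618195503954 / 35265375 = 17529.82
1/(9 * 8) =1/72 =0.01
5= 5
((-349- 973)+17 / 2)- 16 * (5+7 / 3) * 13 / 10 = -43981 / 30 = -1466.03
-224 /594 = -112 /297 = -0.38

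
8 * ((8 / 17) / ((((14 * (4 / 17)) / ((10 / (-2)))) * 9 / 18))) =-11.43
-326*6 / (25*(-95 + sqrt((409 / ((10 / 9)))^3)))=-43200216*sqrt(4090) / 249338226205 - 7432800 / 49867645241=-0.01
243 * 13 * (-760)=-2400840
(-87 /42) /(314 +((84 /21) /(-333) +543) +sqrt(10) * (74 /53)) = -7741282900401 /3202625691562094 +6306146541 * sqrt(10) /1601312845781047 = -0.00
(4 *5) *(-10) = -200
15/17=0.88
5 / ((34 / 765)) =112.50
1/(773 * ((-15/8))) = -8/11595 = -0.00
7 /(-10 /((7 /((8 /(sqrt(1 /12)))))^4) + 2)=-16807 /5893438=-0.00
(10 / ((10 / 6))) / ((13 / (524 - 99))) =2550 / 13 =196.15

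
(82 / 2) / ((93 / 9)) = 123 / 31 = 3.97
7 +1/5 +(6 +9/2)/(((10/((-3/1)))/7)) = -297/20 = -14.85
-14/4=-7/2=-3.50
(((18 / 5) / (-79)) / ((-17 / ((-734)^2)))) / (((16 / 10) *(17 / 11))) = 13334211 / 22831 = 584.04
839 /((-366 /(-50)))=114.62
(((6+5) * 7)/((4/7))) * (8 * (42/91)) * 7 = 45276/13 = 3482.77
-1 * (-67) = 67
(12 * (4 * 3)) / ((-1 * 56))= -18 / 7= -2.57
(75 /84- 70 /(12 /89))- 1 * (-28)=-490.27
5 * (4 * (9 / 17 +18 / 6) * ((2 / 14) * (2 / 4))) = 600 / 119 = 5.04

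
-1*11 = -11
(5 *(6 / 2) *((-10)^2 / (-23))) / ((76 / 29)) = -10875 / 437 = -24.89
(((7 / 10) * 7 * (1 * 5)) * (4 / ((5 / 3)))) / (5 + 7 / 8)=2352 / 235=10.01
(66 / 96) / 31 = 11 / 496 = 0.02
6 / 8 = 3 / 4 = 0.75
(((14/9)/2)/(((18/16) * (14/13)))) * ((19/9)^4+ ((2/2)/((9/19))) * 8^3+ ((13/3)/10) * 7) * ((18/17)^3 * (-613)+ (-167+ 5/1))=-101605212873164/161170965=-630418.84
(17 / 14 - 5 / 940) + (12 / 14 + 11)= 17195 / 1316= 13.07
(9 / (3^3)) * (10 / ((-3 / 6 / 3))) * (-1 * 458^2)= 4195280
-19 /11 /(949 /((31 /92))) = -589 /960388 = -0.00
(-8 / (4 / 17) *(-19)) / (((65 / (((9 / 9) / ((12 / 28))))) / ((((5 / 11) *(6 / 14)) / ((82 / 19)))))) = 6137 / 5863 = 1.05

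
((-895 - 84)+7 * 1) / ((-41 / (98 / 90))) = 5292 / 205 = 25.81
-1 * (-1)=1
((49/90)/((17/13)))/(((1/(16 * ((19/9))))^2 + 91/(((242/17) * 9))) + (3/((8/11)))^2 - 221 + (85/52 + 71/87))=-1342713404032/647660940586735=-0.00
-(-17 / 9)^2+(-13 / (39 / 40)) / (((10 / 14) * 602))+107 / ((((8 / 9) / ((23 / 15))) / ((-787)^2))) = 15927066520541 / 139320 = 114320029.58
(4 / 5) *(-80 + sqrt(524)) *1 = -64 + 8 *sqrt(131) / 5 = -45.69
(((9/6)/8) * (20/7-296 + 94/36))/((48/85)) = -3111595/32256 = -96.47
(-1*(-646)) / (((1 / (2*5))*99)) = 6460 / 99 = 65.25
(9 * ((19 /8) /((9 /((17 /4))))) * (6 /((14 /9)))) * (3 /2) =26163 /448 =58.40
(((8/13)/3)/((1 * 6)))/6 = 2/351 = 0.01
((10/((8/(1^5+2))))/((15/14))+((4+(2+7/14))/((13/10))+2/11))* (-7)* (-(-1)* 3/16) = -11.39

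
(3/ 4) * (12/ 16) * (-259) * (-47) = 109557/ 16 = 6847.31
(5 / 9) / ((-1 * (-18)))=0.03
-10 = -10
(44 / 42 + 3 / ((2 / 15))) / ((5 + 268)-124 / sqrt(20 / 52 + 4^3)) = 1978* sqrt(1209) / 14040845 + 26703 / 308590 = 0.09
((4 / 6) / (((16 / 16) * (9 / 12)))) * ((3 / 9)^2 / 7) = 8 / 567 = 0.01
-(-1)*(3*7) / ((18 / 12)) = 14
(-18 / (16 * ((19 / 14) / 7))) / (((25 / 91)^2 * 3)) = -1217307 / 47500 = -25.63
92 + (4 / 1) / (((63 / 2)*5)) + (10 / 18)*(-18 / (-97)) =2814986 / 30555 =92.13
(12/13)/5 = 12/65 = 0.18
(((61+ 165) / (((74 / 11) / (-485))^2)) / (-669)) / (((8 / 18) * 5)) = -1929738855 / 2442296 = -790.13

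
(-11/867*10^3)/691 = -11000/599097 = -0.02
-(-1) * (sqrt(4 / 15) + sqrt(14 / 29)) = 2 * sqrt(15) / 15 + sqrt(406) / 29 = 1.21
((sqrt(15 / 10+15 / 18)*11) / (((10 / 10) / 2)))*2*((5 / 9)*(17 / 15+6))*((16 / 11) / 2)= 3424*sqrt(21) / 81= 193.71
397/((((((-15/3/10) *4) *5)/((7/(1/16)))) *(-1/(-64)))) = -284569.60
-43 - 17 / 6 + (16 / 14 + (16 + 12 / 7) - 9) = -1511 / 42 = -35.98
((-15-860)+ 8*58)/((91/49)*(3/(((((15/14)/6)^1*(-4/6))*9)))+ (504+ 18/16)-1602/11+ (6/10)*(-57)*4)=-1.89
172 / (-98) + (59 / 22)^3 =9147843 / 521752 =17.53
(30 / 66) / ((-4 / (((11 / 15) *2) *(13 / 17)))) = -13 / 102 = -0.13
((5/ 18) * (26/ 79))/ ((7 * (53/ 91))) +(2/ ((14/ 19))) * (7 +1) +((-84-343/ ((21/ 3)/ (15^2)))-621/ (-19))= -55403770561/ 5011839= -11054.58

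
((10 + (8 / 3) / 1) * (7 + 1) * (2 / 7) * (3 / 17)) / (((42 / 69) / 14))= 13984 / 119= 117.51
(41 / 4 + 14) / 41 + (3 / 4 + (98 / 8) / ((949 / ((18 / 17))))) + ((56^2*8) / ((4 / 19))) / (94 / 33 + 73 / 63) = 109255085468591 / 3673709962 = 29739.71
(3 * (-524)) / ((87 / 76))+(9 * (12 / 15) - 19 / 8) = -1587363 / 1160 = -1368.42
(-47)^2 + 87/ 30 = 22119/ 10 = 2211.90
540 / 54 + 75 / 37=445 / 37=12.03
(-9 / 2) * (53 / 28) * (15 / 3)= -2385 / 56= -42.59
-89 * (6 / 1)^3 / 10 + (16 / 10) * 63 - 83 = -9523 / 5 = -1904.60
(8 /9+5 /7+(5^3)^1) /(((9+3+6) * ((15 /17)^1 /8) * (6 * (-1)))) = -271184 /25515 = -10.63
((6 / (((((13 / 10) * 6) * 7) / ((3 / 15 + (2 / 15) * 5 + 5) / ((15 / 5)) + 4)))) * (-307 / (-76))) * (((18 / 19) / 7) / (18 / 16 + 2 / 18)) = 5923872 / 20466173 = 0.29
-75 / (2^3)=-75 / 8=-9.38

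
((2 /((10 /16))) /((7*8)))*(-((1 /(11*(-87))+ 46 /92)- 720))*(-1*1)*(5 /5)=-275425 /6699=-41.11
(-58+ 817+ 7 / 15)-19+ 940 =25207 / 15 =1680.47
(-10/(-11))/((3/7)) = 70/33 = 2.12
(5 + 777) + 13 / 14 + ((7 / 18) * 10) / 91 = 782.97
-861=-861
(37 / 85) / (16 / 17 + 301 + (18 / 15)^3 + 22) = 925 / 692047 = 0.00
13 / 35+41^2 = 58848 / 35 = 1681.37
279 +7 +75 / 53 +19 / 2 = 31473 / 106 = 296.92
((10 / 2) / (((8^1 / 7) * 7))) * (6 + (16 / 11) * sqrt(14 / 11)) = 10 * sqrt(154) / 121 + 15 / 4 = 4.78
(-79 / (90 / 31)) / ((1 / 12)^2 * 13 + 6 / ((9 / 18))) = -19592 / 8705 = -2.25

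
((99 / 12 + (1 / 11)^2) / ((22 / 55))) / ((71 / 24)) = 59955 / 8591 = 6.98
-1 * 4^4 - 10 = -266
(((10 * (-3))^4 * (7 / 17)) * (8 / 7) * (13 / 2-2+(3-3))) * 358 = 10439280000 / 17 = 614075294.12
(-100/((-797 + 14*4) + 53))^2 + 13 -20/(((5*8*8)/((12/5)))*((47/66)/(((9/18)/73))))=13.02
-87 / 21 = -29 / 7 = -4.14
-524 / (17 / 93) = -48732 / 17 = -2866.59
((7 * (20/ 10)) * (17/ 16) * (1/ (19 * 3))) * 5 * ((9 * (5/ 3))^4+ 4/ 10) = 30122113/ 456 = 66057.27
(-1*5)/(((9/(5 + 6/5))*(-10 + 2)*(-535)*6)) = -31/231120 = -0.00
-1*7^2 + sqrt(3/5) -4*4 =-65 + sqrt(15)/5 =-64.23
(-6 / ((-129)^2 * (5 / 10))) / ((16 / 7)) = -7 / 22188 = -0.00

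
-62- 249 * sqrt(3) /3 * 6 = -498 * sqrt(3)- 62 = -924.56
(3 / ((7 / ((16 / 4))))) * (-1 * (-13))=156 / 7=22.29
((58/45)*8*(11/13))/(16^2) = 319/9360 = 0.03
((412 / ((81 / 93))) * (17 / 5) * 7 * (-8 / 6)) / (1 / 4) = -60044.17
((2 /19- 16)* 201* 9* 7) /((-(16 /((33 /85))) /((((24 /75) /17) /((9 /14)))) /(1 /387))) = 10906126 /29514125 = 0.37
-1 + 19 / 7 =12 / 7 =1.71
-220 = -220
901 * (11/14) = 9911/14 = 707.93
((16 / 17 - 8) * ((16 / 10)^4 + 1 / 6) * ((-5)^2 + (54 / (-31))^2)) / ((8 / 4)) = -1357880282 / 2042125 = -664.93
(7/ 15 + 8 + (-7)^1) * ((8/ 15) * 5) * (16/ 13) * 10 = 5632/ 117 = 48.14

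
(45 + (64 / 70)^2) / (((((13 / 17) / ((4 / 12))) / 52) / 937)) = 3577589684 / 3675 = 973493.79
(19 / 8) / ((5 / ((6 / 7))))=57 / 140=0.41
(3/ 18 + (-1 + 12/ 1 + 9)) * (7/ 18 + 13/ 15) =13673/ 540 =25.32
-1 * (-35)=35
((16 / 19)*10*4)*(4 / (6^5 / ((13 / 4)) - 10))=16640 / 294253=0.06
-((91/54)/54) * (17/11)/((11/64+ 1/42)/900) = -17326400/78111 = -221.82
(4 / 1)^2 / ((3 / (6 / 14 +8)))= 44.95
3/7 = 0.43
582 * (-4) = -2328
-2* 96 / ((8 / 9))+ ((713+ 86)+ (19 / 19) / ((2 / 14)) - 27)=563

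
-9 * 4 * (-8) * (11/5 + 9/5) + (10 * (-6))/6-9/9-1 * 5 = 1136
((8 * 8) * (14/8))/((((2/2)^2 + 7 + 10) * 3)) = 56/27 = 2.07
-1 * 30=-30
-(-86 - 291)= 377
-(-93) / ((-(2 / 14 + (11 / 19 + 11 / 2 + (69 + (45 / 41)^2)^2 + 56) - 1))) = -69903675618 / 3750680434021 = -0.02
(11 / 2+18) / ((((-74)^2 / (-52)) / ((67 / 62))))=-40937 / 169756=-0.24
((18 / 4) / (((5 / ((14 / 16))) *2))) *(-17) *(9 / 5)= -9639 / 800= -12.05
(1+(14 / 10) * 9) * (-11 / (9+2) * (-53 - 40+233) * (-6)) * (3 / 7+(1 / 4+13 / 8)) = 26316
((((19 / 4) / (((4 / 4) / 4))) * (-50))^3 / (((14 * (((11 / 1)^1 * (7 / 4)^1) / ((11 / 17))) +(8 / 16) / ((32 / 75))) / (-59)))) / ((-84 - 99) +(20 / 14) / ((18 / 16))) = -203959224000000 / 306043219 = -666439.28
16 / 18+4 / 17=172 / 153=1.12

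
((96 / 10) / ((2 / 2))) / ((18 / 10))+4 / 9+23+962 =8917 / 9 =990.78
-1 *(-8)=8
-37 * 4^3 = -2368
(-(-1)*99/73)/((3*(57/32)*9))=352/12483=0.03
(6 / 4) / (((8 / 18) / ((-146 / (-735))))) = 657 / 980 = 0.67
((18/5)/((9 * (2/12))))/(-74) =-6/185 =-0.03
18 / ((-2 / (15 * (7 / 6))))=-315 / 2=-157.50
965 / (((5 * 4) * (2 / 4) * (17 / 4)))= 386 / 17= 22.71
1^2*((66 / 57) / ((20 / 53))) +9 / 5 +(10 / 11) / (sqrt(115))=2*sqrt(115) / 253 +185 / 38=4.95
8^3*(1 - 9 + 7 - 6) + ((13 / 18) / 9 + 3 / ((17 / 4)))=-9868171 / 2754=-3583.21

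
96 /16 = 6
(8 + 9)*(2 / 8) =17 / 4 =4.25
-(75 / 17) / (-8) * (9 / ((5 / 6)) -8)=105 / 68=1.54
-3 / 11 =-0.27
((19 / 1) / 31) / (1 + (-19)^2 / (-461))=2.83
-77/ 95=-0.81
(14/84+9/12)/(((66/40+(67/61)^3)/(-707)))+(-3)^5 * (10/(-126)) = -56313311930/283618293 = -198.55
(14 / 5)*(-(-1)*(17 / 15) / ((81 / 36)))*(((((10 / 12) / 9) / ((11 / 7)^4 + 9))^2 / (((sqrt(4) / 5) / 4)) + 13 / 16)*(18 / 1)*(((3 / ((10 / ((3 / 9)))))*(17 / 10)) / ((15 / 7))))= 352867624684547 / 215539101562500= 1.64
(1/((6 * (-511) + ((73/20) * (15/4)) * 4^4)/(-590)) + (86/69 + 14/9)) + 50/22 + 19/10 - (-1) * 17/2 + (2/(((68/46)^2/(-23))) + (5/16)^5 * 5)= -1739737036858967/251856782622720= -6.91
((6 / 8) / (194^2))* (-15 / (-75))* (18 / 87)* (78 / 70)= 351 / 382005400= 0.00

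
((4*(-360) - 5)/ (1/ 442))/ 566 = -319345/ 283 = -1128.43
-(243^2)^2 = -3486784401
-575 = -575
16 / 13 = 1.23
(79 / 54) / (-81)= -79 / 4374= -0.02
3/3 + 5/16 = 1.31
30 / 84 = 5 / 14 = 0.36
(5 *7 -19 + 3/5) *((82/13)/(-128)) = -3403/4160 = -0.82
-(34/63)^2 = -1156/3969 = -0.29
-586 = -586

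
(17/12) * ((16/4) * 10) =170/3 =56.67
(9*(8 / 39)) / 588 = 2 / 637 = 0.00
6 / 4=3 / 2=1.50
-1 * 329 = -329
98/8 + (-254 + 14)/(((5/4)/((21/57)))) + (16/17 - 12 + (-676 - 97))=-1088569/1292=-842.55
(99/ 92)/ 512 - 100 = -4710301/ 47104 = -100.00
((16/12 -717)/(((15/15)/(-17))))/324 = 36499/972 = 37.55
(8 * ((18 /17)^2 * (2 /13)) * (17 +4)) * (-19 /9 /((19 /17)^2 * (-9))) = 1344 /247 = 5.44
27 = 27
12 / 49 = 0.24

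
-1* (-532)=532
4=4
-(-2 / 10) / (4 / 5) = 1 / 4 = 0.25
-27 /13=-2.08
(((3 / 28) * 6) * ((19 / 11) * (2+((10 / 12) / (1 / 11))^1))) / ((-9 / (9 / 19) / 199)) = -39999 / 308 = -129.87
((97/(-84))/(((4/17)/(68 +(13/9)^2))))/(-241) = 1337339/937008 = 1.43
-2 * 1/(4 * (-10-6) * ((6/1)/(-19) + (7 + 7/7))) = 19/4672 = 0.00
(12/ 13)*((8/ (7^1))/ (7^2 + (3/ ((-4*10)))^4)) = 245760000/ 11415047371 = 0.02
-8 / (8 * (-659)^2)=-1 / 434281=-0.00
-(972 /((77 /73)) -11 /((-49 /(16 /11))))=-496868 /539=-921.83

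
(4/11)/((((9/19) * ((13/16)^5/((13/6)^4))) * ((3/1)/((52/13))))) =19922944/312741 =63.70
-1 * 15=-15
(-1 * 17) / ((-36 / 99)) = 187 / 4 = 46.75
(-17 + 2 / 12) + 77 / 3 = 53 / 6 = 8.83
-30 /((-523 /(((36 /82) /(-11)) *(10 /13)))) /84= -450 /21464443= -0.00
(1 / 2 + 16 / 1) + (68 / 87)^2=259025 / 15138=17.11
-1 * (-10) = 10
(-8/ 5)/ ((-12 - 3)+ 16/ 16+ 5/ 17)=136/ 1165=0.12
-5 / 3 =-1.67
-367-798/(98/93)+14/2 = -7821/7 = -1117.29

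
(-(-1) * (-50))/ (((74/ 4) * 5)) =-20/ 37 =-0.54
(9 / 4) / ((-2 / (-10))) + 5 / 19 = 875 / 76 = 11.51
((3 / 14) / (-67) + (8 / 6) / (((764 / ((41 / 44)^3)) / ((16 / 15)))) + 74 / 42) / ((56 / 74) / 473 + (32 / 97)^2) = 80786260944212123 / 5068352783522160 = 15.94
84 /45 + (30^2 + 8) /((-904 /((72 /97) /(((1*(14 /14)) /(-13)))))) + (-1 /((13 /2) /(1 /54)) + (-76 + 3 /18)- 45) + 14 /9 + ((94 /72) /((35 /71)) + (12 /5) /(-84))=-56610377623 /538623540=-105.10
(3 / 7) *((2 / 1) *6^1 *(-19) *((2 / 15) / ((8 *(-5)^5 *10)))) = 57 / 1093750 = 0.00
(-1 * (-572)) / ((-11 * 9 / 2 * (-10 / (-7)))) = -364 / 45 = -8.09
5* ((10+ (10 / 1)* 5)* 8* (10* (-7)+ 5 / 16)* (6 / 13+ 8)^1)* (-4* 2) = 11321538.46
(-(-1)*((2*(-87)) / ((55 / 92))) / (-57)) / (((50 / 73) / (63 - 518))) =-17723524 / 5225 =-3392.06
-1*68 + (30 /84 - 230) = -4167 /14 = -297.64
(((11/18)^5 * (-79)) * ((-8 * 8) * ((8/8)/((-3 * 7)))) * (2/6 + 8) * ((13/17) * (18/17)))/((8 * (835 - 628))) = -4134984425/49454836578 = -0.08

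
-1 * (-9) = 9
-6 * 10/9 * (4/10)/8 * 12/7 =-4/7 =-0.57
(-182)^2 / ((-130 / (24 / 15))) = -10192 / 25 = -407.68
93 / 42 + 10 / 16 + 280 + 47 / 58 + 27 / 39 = 6003027 / 21112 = 284.34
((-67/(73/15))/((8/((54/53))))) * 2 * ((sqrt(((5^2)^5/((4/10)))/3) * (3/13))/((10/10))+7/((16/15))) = -84796875 * sqrt(30)/201188 - 2849175/123808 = -2331.56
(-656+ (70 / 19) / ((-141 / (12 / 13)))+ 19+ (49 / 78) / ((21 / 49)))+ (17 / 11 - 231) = -1988302973 / 2298582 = -865.01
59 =59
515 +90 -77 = 528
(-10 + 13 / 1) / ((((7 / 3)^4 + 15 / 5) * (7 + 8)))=81 / 13220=0.01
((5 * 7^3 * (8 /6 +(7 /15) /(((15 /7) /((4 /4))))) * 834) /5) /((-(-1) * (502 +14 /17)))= 282867641 /320550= 882.44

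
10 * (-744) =-7440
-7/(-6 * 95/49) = 343/570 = 0.60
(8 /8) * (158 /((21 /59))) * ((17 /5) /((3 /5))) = 158474 /63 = 2515.46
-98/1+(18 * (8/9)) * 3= -50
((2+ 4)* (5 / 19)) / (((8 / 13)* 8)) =195 / 608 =0.32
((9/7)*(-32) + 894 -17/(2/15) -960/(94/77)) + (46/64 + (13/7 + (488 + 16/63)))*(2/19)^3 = -4911109499/81237996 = -60.45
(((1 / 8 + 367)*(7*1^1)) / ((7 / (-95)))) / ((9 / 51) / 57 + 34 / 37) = -1111502755 / 29384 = -37826.80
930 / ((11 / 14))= 13020 / 11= 1183.64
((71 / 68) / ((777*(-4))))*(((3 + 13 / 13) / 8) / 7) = -71 / 2958816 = -0.00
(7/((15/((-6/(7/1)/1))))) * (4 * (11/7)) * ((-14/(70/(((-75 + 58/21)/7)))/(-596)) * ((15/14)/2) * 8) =66748/1788745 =0.04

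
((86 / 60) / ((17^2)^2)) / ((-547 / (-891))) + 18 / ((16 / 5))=10279398159 / 1827439480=5.63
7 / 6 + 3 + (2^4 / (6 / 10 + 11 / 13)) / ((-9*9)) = 30685 / 7614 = 4.03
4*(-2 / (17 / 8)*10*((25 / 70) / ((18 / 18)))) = -1600 / 119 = -13.45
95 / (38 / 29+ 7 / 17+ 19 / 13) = 608855 / 20404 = 29.84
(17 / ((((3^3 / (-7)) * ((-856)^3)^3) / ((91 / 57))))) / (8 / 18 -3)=-10829 / 970482768206526008558320877568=-0.00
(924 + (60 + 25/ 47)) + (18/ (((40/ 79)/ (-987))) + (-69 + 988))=-31193259/ 940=-33184.32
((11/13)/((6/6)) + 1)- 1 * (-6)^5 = 101112/13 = 7777.85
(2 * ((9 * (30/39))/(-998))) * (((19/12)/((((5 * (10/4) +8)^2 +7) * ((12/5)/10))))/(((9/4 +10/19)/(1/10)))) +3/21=2339079363/16374439991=0.14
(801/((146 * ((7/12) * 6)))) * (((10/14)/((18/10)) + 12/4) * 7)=19046/511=37.27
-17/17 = -1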